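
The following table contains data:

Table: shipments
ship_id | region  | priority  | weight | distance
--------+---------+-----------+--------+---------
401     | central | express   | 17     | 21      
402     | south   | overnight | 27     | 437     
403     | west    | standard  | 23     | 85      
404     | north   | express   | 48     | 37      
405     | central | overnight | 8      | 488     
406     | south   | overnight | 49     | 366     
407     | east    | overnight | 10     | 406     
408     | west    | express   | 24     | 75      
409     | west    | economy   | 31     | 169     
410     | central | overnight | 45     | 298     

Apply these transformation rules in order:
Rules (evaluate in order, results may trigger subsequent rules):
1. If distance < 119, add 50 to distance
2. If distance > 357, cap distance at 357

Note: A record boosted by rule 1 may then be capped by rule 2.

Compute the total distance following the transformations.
2313

Step 1: Apply rule 1 to records with distance < 119
  - 4 records get bonus of 50
  - Of these, 0 records then exceed 357 and get capped
Step 2: Apply rule 2 to records with distance > 357
  - 4 records (original) are capped
Step 3: Calculate final sum = 2313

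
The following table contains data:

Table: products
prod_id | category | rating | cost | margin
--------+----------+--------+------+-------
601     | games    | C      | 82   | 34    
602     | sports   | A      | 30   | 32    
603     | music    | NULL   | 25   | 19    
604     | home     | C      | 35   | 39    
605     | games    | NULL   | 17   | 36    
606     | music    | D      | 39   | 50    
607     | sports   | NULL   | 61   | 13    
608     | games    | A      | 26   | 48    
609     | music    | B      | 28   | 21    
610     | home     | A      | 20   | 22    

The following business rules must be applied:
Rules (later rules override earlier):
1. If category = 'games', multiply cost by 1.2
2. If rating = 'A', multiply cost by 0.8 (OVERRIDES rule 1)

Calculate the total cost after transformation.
367.6

Step 1: Rule 2 takes priority for records with rating = 'A'
  - 3 records: 76 × 0.8 = 60.8
Step 2: Rule 1 applies to remaining records with category = 'games'
  - 2 records: 99 × 1.2 = 118.8
Step 3: Other records unchanged: 188
Step 4: Final sum = 60.8 + 118.8 + 188 = 367.6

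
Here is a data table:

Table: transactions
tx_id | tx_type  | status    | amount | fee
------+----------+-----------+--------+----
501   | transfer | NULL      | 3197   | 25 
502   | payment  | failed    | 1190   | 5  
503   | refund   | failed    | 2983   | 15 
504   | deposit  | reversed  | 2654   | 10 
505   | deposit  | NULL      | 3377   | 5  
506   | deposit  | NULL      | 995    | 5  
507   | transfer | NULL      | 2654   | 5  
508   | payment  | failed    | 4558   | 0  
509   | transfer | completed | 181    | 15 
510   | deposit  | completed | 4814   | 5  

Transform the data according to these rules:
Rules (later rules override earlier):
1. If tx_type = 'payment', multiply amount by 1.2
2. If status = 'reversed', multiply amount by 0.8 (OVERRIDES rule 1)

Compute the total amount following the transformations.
27221.8

Step 1: Rule 2 takes priority for records with status = 'reversed'
  - 1 records: 2654 × 0.8 = 2123.2
Step 2: Rule 1 applies to remaining records with tx_type = 'payment'
  - 2 records: 5748 × 1.2 = 6897.6
Step 3: Other records unchanged: 18201
Step 4: Final sum = 2123.2 + 6897.6 + 18201 = 27221.8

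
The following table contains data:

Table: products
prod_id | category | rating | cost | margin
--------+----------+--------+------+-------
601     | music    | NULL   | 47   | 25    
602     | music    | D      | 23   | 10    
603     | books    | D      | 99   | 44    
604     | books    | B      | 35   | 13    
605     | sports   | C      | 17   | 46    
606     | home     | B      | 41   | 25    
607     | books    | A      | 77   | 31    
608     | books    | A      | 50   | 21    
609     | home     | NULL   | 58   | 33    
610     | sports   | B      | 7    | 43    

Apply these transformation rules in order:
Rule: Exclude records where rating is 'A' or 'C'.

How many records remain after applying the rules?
7

Step 1: Count records to exclude
  - 2 (A) + 1 (C) = 3 records
Step 2: Total records: 10
Step 3: Remaining = 10 - 3 = 7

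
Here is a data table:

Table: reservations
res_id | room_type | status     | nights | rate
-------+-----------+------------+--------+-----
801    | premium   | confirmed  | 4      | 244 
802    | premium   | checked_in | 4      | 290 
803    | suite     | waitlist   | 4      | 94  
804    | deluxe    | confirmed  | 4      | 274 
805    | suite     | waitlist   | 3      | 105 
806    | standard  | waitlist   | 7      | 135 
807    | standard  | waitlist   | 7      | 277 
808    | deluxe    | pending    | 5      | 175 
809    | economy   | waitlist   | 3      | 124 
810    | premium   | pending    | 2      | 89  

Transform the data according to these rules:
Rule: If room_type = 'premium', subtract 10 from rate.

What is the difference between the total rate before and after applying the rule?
30

Step 1: Original sum of rate = 1807
Step 2: 3 records have room_type = 'premium'
Step 3: Each affected record changes by -10
Step 4: Total change = 3 × -10 = -30
Step 5: New sum = 1807 + -30 = 1777
Step 6: Difference = |1777 - 1807| = 30
        (Sum decreased by 30)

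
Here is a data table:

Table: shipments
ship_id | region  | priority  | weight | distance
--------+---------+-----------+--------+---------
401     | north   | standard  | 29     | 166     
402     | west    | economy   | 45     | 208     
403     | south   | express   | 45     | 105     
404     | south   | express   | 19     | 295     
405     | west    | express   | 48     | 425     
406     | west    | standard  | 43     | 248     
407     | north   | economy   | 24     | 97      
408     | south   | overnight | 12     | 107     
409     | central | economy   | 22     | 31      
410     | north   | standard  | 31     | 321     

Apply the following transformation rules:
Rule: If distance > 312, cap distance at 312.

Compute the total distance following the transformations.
1881

Step 1: 2 records have distance > 312
Step 2: These records originally summed to 746
Step 3: After capping: 2 × 312 = 624
Step 4: Unaffected records sum: 1257
Step 5: Final sum = 624 + 1257 = 1881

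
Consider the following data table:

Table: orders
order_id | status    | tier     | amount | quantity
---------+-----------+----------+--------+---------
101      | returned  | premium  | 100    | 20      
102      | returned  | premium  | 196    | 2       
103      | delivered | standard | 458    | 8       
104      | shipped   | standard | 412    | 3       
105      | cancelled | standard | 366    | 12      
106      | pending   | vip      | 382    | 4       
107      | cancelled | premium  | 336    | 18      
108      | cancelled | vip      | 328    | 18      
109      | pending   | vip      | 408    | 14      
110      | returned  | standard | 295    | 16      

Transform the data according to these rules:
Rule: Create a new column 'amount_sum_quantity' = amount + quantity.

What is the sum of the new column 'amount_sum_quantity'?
3396

Step 1: For each record, compute amount + quantity
Example calculations:
  100 + 20 = 120
  196 + 2 = 198
  458 + 8 = 466
  ...
Step 2: Sum all derived values
Step 3: Total = 3396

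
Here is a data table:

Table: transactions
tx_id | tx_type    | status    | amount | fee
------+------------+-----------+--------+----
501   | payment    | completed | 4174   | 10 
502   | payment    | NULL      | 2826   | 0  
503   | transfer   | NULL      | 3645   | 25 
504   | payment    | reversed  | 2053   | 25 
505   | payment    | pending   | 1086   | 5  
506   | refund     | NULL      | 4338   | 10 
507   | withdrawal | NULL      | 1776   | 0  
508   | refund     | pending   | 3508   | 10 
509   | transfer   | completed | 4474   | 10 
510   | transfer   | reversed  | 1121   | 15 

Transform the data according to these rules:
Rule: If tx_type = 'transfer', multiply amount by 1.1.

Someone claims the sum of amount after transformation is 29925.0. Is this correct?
Yes, the result is correct.

Step 1: Calculate the correct sum after transformation
Step 2: Apply multiplier 1.1 to records where tx_type = 'transfer'
Step 3: Correct result = 29925.0
Step 4: Claimed result = 29925.0
Step 5: 29925.0 = 29925.0 ✓
Conclusion: The claimed result is correct.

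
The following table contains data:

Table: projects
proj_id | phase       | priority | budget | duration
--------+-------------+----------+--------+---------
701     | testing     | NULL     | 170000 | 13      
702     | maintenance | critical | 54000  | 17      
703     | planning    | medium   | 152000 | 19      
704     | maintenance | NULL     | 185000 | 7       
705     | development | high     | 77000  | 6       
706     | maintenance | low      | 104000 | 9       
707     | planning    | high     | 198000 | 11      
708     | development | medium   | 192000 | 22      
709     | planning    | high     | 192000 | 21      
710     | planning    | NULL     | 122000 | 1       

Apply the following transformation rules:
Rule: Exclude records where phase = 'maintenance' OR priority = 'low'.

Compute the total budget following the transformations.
1103000

Step 1: Find records where phase = 'maintenance' OR priority = 'low'
Step 2: 3 records match, summing to 343000
Step 3: Original sum: 1446000
Step 4: Remaining sum = 1446000 - 343000 = 1103000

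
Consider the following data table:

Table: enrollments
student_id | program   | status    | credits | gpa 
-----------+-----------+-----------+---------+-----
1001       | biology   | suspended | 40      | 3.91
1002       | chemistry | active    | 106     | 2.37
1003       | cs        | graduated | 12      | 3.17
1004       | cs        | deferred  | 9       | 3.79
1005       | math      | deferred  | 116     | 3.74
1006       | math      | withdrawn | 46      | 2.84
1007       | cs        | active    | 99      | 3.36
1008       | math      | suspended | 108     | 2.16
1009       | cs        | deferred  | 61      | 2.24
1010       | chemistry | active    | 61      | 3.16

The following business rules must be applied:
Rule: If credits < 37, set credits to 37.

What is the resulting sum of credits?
711

Step 1: 2 records have credits < 37
Step 2: These records originally summed to 21
Step 3: After setting to minimum: 2 × 37 = 74
Step 4: Unaffected records sum: 637
Step 5: Final sum = 74 + 637 = 711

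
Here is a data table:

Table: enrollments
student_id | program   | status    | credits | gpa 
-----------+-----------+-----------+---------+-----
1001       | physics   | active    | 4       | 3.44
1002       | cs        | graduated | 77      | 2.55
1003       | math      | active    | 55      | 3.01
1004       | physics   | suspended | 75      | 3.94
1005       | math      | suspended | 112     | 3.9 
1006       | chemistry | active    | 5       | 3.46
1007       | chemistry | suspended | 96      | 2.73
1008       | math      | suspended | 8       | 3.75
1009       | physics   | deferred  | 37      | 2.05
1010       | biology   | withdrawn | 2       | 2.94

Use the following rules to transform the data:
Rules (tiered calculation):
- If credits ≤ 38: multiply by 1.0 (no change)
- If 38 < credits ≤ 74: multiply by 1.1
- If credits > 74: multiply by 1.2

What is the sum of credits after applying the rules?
548.5

Step 1: Tier 1 (credits ≤ 38): 5 records, sum = 56 × 1.0 = 56.0
Step 2: Tier 2 (38 < credits ≤ 74): 1 records, sum = 55 × 1.1 = 60.5
Step 3: Tier 3 (credits > 74): 4 records, sum = 360 × 1.2 = 432.0
Step 4: Final sum = 56.0 + 60.5 + 432.0 = 548.5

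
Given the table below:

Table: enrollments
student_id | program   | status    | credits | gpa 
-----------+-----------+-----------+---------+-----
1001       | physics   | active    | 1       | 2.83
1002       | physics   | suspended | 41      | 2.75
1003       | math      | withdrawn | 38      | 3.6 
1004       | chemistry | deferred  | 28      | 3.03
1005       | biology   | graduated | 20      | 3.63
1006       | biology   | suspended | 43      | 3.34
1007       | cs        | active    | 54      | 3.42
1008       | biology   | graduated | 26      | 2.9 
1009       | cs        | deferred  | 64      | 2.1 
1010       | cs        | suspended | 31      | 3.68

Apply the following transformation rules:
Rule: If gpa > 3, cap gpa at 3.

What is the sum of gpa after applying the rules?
28.58

Step 1: 6 records have gpa > 3
Step 2: These records originally summed to 20.7
Step 3: After capping: 6 × 3 = 18
Step 4: Unaffected records sum: 10.58
Step 5: Final sum = 18 + 10.58 = 28.58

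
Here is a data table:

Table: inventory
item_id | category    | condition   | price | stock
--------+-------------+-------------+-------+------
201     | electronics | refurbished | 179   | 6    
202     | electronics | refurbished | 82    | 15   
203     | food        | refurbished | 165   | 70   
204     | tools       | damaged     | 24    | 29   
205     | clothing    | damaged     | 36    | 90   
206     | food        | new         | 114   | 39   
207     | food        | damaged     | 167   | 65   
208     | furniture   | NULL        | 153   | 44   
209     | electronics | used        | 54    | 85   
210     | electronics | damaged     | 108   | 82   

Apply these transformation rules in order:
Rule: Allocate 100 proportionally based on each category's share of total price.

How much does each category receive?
clothing: 3.33, electronics: 39.09, food: 41.22, furniture: 14.14, tools: 2.22

Step 1: Calculate total price = 1082
Step 2: Calculate each category's proportion:
  clothing: 36/1082 = 3.33% → 3.33
  electronics: 423/1082 = 39.09% → 39.09
  food: 446/1082 = 41.22% → 41.22
  furniture: 153/1082 = 14.14% → 14.14
  tools: 24/1082 = 2.22% → 2.22
Step 3: Verify: sum of allocations ≈ 100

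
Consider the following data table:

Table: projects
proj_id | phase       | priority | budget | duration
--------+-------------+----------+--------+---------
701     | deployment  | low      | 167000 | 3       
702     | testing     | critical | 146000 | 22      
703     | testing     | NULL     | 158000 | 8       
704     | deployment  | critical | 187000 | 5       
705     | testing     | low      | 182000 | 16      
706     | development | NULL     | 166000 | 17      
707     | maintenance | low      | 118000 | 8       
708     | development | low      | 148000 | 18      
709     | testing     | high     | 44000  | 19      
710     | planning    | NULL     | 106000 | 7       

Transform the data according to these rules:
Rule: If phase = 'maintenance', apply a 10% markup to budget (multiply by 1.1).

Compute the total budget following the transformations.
1433800.0

Step 1: Records with phase = 'maintenance' have total budget = 118000
Step 2: Apply multiplier: 118000 × 1.1 = 129800.0
Step 3: Other records total: 1304000
Step 4: Final sum = 129800.0 + 1304000 = 1433800.0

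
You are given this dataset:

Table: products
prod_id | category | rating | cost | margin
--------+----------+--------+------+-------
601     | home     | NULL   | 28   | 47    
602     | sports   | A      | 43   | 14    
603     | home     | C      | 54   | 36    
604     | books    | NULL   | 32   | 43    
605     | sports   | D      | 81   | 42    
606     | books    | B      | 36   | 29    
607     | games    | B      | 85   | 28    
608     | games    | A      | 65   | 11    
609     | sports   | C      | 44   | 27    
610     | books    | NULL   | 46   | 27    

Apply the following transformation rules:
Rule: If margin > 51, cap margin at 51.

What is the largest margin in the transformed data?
47

Step 1: Original maximum margin = 47
Step 2: Check cap of 51 against maximum
Step 3: No records exceed the cap (max 47 <= cap 51), so no capping applies
Step 4: Maximum after transformation = 47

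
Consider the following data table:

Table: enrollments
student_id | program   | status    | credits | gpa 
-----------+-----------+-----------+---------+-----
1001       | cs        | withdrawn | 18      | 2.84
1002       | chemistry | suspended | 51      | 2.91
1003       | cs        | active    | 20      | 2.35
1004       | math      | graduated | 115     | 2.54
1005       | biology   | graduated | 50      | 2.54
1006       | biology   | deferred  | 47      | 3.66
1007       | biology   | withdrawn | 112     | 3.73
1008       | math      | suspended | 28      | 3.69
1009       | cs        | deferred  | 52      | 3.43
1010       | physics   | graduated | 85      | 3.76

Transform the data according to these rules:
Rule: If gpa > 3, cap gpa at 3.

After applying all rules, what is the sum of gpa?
28.18

Step 1: 5 records have gpa > 3
Step 2: These records originally summed to 18.27
Step 3: After capping: 5 × 3 = 15
Step 4: Unaffected records sum: 13.18
Step 5: Final sum = 15 + 13.18 = 28.18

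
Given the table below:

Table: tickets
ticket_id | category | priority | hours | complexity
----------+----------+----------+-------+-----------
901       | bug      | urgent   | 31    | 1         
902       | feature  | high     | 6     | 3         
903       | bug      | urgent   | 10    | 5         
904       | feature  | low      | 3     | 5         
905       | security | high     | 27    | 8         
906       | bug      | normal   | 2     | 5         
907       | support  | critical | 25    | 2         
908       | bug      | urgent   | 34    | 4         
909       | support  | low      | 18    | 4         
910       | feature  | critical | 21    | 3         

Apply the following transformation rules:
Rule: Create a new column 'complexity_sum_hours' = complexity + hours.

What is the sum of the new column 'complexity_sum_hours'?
217

Step 1: For each record, compute complexity + hours
Example calculations:
  1 + 31 = 32
  3 + 6 = 9
  5 + 10 = 15
  ...
Step 2: Sum all derived values
Step 3: Total = 217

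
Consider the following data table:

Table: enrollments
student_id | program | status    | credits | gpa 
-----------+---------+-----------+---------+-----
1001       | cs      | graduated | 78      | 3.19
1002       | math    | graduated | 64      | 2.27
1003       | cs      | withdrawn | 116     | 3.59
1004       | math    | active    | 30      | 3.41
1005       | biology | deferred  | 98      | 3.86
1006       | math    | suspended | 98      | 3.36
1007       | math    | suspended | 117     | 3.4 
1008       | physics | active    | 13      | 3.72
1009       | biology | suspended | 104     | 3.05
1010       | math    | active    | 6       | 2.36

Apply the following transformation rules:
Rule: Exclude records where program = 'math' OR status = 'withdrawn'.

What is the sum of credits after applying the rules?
293

Step 1: Find records where program = 'math' OR status = 'withdrawn'
Step 2: 6 records match, summing to 431
Step 3: Original sum: 724
Step 4: Remaining sum = 724 - 431 = 293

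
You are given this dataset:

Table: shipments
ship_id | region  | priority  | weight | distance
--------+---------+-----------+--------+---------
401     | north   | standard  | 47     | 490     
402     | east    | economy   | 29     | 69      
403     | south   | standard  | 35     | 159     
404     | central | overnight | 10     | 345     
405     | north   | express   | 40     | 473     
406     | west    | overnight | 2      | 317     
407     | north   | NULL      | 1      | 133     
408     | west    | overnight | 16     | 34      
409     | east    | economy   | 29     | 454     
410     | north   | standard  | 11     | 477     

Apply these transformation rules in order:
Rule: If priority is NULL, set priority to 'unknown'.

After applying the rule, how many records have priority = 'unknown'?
1

Step 1: Count records where priority IS NULL
Step 2: Found 1 records with NULL priority
Step 3: These records will have priority set to 'unknown'
Step 4: Records already having priority = 'unknown': 0
Step 5: Answer: 1 + 0 = 1 records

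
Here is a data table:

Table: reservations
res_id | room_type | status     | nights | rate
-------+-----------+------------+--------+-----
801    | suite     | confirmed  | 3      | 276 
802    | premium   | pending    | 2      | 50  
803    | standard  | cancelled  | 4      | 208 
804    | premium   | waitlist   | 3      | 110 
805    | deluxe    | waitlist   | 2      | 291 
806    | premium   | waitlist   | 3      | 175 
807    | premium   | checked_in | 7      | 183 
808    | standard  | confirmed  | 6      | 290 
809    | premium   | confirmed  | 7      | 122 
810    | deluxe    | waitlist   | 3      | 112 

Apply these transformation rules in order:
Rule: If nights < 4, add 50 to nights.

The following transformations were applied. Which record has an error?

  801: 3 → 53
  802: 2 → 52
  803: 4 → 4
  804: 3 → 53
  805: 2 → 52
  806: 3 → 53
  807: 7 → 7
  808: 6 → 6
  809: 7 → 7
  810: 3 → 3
Record 810 has an error. The correct transformed value should be 53, not 3.

Step 1: Check each record against the rule
Step 2: Record 810 has nights = 3
Step 3: Since 3 < 4, the bonus should have been applied
Step 4: Correct value = 53, but claimed value = 3
Conclusion: Record 810 has the error.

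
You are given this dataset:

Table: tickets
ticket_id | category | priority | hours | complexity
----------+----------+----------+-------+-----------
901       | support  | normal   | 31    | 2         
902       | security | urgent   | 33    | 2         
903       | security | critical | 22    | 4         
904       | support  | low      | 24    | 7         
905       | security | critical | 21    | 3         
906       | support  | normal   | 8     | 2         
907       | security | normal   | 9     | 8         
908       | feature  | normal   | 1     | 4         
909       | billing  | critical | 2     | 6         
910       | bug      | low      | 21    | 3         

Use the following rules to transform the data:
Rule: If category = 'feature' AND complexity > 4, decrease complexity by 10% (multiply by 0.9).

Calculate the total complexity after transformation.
41

Step 1: Find records where category = 'feature' AND complexity > 4
Step 2: 0 records match, summing to 0
Step 3: After multiplier: 0 × 0.9 = 0.0
Step 4: Unaffected records sum: 41
Step 5: Final sum = 0.0 + 41 = 41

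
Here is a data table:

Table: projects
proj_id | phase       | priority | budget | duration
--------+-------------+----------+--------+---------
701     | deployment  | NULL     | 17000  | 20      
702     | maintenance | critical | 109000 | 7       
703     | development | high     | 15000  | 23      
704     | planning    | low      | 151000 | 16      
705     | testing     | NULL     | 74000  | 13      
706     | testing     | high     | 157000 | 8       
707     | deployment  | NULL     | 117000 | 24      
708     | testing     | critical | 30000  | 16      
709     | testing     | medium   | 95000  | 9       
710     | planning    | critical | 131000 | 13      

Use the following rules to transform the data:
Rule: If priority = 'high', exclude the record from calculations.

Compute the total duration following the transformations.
118

Step 1: Identify records where priority = 'high'
Step 2: The excluded records sum to 31
Step 3: Original total duration = 149
Step 4: Remaining total = 149 - 31 = 118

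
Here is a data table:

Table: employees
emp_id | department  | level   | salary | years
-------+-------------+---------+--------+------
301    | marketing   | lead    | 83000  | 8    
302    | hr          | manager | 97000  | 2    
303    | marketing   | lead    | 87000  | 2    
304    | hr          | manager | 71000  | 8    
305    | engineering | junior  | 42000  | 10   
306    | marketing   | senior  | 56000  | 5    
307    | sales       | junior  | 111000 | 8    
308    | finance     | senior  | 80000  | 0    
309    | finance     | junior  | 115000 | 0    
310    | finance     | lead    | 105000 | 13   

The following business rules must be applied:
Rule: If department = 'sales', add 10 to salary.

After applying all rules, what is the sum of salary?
847010

Step 1: Count records where department = 'sales': 1
Step 2: Total bonus added: 1 × 10 = 10
Step 3: Original sum of salary: 847000
Step 4: Final sum = 847000 + 10 = 847010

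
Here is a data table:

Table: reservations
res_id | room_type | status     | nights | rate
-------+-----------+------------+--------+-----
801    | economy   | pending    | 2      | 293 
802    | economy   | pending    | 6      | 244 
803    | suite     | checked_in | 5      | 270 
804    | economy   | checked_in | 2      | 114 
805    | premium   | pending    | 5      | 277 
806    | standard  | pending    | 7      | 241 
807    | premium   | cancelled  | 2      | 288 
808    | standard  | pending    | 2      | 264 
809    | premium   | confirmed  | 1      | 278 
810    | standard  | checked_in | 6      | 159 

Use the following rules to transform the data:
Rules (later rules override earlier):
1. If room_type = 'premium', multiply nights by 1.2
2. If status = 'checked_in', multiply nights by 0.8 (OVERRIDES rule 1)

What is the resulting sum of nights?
37.0

Step 1: Rule 2 takes priority for records with status = 'checked_in'
  - 3 records: 13 × 0.8 = 10.4
Step 2: Rule 1 applies to remaining records with room_type = 'premium'
  - 3 records: 8 × 1.2 = 9.6
Step 3: Other records unchanged: 17
Step 4: Final sum = 10.4 + 9.6 + 17 = 37.0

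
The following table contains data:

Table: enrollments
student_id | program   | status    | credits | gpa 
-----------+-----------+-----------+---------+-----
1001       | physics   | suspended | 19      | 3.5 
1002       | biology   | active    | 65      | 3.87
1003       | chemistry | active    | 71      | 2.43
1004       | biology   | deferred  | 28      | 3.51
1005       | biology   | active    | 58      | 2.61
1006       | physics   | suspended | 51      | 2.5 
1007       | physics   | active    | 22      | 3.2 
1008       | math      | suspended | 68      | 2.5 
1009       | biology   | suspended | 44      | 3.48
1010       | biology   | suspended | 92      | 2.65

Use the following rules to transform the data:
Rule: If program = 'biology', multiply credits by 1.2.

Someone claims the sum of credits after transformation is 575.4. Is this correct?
Yes, the result is correct.

Step 1: Calculate the correct sum after transformation
Step 2: Apply multiplier 1.2 to records where program = 'biology'
Step 3: Correct result = 575.4
Step 4: Claimed result = 575.4
Step 5: 575.4 = 575.4 ✓
Conclusion: The claimed result is correct.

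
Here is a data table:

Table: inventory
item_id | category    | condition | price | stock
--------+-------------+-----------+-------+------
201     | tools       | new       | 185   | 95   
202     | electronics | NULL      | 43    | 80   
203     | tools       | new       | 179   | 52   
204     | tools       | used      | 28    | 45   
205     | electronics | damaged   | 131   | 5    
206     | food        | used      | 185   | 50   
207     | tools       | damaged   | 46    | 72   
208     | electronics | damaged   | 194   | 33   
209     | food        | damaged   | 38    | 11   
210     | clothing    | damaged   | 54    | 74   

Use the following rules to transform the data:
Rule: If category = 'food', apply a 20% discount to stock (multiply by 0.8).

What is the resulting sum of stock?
504.8

Step 1: Records with category = 'food' have total stock = 61
Step 2: Apply multiplier: 61 × 0.8 = 48.8
Step 3: Other records total: 456
Step 4: Final sum = 48.8 + 456 = 504.8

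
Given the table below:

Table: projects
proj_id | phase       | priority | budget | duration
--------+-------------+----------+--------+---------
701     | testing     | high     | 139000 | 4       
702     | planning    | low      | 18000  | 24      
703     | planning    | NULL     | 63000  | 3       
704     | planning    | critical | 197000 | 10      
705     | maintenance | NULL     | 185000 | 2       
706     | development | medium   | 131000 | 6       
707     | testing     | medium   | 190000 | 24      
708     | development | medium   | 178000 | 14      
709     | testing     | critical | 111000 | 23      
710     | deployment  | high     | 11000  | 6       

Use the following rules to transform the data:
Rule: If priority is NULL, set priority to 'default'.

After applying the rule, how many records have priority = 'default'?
2

Step 1: Count records where priority IS NULL
Step 2: Found 2 records with NULL priority
Step 3: These records will have priority set to 'default'
Step 4: Records already having priority = 'default': 0
Step 5: Answer: 2 + 0 = 2 records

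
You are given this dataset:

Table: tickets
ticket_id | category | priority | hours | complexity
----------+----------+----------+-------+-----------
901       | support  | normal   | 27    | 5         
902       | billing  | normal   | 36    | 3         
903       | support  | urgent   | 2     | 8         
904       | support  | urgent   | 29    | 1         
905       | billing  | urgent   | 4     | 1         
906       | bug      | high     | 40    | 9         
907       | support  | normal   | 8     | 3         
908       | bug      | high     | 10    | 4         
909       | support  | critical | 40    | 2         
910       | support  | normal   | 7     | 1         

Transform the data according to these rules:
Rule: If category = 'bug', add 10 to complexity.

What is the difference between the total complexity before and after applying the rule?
20

Step 1: Original sum of complexity = 37
Step 2: 2 records have category = 'bug'
Step 3: Each affected record changes by 10
Step 4: Total change = 2 × 10 = 20
Step 5: New sum = 37 + 20 = 57
Step 6: Difference = |57 - 37| = 20
        (Sum increased by 20)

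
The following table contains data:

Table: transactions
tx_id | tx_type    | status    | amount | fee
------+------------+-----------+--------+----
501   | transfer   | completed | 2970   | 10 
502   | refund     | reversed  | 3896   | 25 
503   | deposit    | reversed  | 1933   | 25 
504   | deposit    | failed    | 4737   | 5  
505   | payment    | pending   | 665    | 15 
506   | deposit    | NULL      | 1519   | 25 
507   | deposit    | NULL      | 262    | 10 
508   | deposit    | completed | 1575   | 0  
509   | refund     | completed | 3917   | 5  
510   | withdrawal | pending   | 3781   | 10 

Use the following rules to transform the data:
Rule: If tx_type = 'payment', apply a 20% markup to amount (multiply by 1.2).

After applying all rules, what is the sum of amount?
25388.0

Step 1: Records with tx_type = 'payment' have total amount = 665
Step 2: Apply multiplier: 665 × 1.2 = 798.0
Step 3: Other records total: 24590
Step 4: Final sum = 798.0 + 24590 = 25388.0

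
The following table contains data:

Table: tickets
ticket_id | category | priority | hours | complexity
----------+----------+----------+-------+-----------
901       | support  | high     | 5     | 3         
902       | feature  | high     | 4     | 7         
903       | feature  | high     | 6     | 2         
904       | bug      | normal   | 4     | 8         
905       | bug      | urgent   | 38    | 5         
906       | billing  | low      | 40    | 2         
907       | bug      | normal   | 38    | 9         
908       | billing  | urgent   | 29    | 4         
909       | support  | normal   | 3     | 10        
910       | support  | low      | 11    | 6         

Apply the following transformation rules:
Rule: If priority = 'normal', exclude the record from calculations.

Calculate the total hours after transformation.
133

Step 1: Identify records where priority = 'normal'
Step 2: The excluded records sum to 45
Step 3: Original total hours = 178
Step 4: Remaining total = 178 - 45 = 133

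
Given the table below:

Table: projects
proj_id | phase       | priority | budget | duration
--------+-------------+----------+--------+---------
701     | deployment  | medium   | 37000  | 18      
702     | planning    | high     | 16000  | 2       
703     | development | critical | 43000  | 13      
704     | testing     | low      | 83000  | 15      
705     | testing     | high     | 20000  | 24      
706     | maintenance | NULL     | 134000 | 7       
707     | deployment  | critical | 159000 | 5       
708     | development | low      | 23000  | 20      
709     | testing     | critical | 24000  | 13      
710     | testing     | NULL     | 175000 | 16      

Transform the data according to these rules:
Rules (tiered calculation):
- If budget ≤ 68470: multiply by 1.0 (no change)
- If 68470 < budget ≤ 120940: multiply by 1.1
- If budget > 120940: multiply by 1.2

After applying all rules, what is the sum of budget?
815900.0

Step 1: Tier 1 (budget ≤ 68470): 6 records, sum = 163000 × 1.0 = 163000.0
Step 2: Tier 2 (68470 < budget ≤ 120940): 1 records, sum = 83000 × 1.1 = 91300.0
Step 3: Tier 3 (budget > 120940): 3 records, sum = 468000 × 1.2 = 561600.0
Step 4: Final sum = 163000.0 + 91300.0 + 561600.0 = 815900.0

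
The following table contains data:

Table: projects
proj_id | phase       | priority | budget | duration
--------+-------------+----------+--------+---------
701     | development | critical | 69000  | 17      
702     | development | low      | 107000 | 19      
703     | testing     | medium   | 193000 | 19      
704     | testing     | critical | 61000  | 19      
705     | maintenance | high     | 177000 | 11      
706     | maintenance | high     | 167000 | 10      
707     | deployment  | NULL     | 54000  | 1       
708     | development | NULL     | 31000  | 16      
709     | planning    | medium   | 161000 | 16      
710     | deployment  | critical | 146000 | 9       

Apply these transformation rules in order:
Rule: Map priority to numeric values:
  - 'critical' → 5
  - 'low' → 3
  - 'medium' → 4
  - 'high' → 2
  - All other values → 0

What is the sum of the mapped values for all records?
30

Step 1: Apply mapping to each record
Step 2: Count by status:
  'critical': 3 records × 5 = 15
  'low': 1 records × 3 = 3
  'medium': 2 records × 4 = 8
  'high': 2 records × 2 = 4
Step 3: Sum all mapped values = 30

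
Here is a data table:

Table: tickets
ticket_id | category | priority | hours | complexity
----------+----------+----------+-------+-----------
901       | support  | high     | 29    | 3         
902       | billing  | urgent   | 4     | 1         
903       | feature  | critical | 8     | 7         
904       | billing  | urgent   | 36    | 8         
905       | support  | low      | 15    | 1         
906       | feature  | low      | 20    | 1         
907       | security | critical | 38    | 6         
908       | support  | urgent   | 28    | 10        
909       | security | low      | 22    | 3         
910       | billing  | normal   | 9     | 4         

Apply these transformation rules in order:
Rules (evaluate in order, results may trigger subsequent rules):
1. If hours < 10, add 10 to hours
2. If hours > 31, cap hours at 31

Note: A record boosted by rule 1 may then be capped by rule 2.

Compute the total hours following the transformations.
227

Step 1: Apply rule 1 to records with hours < 10
  - 3 records get bonus of 10
  - Of these, 0 records then exceed 31 and get capped
Step 2: Apply rule 2 to records with hours > 31
  - 2 records (original) are capped
Step 3: Calculate final sum = 227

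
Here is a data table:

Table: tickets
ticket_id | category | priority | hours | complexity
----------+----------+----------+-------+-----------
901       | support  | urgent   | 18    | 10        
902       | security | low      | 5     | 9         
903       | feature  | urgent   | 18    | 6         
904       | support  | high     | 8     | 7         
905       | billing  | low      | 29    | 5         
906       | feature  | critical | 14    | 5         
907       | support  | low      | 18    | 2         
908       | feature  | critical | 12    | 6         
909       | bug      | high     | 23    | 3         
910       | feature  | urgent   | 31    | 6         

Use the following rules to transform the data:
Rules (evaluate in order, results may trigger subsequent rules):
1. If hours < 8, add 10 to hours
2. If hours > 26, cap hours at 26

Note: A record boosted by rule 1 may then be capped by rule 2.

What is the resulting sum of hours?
178

Step 1: Apply rule 1 to records with hours < 8
  - 1 records get bonus of 10
  - Of these, 0 records then exceed 26 and get capped
Step 2: Apply rule 2 to records with hours > 26
  - 2 records (original) are capped
Step 3: Calculate final sum = 178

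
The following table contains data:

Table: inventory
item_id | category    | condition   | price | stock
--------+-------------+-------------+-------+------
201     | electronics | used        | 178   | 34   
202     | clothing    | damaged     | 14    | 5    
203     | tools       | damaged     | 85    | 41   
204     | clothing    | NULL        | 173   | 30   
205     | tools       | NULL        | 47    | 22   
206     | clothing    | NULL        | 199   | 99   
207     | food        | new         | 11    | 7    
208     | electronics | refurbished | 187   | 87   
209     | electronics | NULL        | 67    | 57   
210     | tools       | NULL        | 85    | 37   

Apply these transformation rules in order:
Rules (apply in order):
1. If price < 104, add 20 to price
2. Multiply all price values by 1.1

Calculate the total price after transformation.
1282.6

Step 1: Apply Rule 1 - Add 20 to records with price < 104
  - 6 records affected: 309 + (6 × 20) = 429
  - Unaffected records: 737
  - Sum after Rule 1: 1166
Step 2: Apply Rule 2 - Multiply all by 1.1
  - 1166 × 1.1 = 1282.6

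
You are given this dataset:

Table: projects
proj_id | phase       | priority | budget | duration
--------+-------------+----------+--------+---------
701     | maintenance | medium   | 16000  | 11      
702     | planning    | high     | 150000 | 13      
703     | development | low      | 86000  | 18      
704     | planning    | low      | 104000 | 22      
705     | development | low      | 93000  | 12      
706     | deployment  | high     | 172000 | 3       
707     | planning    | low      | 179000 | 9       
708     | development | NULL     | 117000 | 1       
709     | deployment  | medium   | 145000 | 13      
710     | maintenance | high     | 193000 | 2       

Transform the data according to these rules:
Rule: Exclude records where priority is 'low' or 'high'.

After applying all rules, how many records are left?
3

Step 1: Count records to exclude
  - 4 (low) + 3 (high) = 7 records
Step 2: Total records: 10
Step 3: Remaining = 10 - 7 = 3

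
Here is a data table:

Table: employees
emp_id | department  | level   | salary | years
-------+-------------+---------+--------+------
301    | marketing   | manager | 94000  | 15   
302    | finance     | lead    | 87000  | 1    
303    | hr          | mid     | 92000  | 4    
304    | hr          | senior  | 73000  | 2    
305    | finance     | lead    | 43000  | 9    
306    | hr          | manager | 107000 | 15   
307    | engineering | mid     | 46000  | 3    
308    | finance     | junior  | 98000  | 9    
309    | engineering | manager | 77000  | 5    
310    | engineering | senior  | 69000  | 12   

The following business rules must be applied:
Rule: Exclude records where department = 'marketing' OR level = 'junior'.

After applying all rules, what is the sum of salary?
594000

Step 1: Find records where department = 'marketing' OR level = 'junior'
Step 2: 2 records match, summing to 192000
Step 3: Original sum: 786000
Step 4: Remaining sum = 786000 - 192000 = 594000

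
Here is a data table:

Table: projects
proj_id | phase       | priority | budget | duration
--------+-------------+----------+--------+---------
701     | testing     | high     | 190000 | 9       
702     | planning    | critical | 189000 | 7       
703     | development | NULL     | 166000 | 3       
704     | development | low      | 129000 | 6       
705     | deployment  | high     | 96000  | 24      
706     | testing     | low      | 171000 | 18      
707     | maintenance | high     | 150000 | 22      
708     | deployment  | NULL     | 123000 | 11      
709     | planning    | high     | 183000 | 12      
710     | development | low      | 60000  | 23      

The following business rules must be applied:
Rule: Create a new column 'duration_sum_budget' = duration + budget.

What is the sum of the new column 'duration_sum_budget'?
1457135

Step 1: For each record, compute duration + budget
Example calculations:
  9 + 190000 = 190009
  7 + 189000 = 189007
  3 + 166000 = 166003
  ...
Step 2: Sum all derived values
Step 3: Total = 1457135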